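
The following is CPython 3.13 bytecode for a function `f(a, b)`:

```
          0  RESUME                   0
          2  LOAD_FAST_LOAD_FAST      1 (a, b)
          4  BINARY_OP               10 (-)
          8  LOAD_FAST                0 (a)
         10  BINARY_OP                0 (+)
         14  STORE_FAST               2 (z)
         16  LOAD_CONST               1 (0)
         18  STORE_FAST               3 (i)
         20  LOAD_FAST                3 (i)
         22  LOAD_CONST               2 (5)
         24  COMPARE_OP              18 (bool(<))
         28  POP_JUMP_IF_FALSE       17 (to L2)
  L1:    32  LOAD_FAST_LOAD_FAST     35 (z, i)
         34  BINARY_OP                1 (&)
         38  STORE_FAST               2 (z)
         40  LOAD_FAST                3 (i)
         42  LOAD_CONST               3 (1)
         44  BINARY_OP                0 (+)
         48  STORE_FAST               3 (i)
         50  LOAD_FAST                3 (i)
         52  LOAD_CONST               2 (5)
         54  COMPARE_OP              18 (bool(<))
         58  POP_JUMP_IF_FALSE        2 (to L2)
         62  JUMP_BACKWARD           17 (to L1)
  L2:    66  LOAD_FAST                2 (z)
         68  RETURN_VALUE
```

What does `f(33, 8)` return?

0

LOAD_FAST_LOAD_FAST a,b → push 33,8
BINARY_OP - → 33 - 8 = 25
LOAD_FAST a → push 33
BINARY_OP + → 25 + 33 = 58
STORE_FAST z → z=58
LOAD_CONST → push 0
STORE_FAST i → i=0
LOAD_FAST i → push 0
LOAD_CONST → push 5
COMPARE_OP bool(<) → 0 vs 5 = True
POP_JUMP_IF_FALSE → pop True; no jump
LOAD_FAST_LOAD_FAST z,i → push 58,0
BINARY_OP & → 58 & 0 = 0
STORE_FAST z → z=0
LOAD_FAST i → push 0
LOAD_CONST → push 1
BINARY_OP + → 0 + 1 = 1
STORE_FAST i → i=1
LOAD_FAST i → push 1
LOAD_CONST → push 5
COMPARE_OP bool(<) → 1 vs 5 = True
POP_JUMP_IF_FALSE → pop True; no jump
LOAD_FAST_LOAD_FAST z,i → push 0,1
BINARY_OP & → 0 & 1 = 0
STORE_FAST z → z=0
LOAD_FAST i → push 1
LOAD_CONST → push 1
BINARY_OP + → 1 + 1 = 2
STORE_FAST i → i=2
LOAD_FAST i → push 2
LOAD_CONST → push 5
COMPARE_OP bool(<) → 2 vs 5 = True
POP_JUMP_IF_FALSE → pop True; no jump
LOAD_FAST_LOAD_FAST z,i → push 0,2
BINARY_OP & → 0 & 2 = 0
STORE_FAST z → z=0
LOAD_FAST i → push 2
LOAD_CONST → push 1
BINARY_OP + → 2 + 1 = 3
STORE_FAST i → i=3
LOAD_FAST i → push 3
LOAD_CONST → push 5
COMPARE_OP bool(<) → 3 vs 5 = True
POP_JUMP_IF_FALSE → pop True; no jump
LOAD_FAST_LOAD_FAST z,i → push 0,3
BINARY_OP & → 0 & 3 = 0
STORE_FAST z → z=0
LOAD_FAST i → push 3
LOAD_CONST → push 1
BINARY_OP + → 3 + 1 = 4
STORE_FAST i → i=4
LOAD_FAST i → push 4
LOAD_CONST → push 5
COMPARE_OP bool(<) → 4 vs 5 = True
POP_JUMP_IF_FALSE → pop True; no jump
LOAD_FAST_LOAD_FAST z,i → push 0,4
BINARY_OP & → 0 & 4 = 0
STORE_FAST z → z=0
LOAD_FAST i → push 4
LOAD_CONST → push 1
BINARY_OP + → 4 + 1 = 5
STORE_FAST i → i=5
LOAD_FAST i → push 5
LOAD_CONST → push 5
COMPARE_OP bool(<) → 5 vs 5 = False
POP_JUMP_IF_FALSE → pop False; jump
LOAD_FAST z → push 0
RETURN_VALUE → return 0.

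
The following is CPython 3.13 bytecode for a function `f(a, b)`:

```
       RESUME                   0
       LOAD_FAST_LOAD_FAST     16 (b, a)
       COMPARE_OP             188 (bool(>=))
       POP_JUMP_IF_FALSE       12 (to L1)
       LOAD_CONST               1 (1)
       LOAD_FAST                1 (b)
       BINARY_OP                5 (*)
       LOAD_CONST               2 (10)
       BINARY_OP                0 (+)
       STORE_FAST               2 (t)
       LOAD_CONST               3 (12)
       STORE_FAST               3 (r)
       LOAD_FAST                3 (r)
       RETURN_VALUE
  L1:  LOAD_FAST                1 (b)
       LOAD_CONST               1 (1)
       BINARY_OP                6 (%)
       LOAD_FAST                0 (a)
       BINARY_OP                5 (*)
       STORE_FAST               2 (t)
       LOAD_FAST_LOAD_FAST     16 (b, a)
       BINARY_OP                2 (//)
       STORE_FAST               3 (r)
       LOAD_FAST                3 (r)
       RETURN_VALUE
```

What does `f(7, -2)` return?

-1

LOAD_FAST_LOAD_FAST b,a → push -2,7. Stack: [-2, 7]
COMPARE_OP bool(>=) → -2 vs 7 = False. Stack: [False]
POP_JUMP_IF_FALSE → pop False; jump. Stack: []
LOAD_FAST b → push -2. Stack: [-2]
LOAD_CONST → push 1. Stack: [-2, 1]
BINARY_OP % → -2 % 1 = 0. Stack: [0]
LOAD_FAST a → push 7. Stack: [0, 7]
BINARY_OP * → 0 * 7 = 0. Stack: [0]
STORE_FAST t → t=0. Stack: []
LOAD_FAST_LOAD_FAST b,a → push -2,7. Stack: [-2, 7]
BINARY_OP // → -2 // 7 = -1. Stack: [-1]
STORE_FAST r → r=-1. Stack: []
LOAD_FAST r → push -1. Stack: [-1]
RETURN_VALUE → return -1.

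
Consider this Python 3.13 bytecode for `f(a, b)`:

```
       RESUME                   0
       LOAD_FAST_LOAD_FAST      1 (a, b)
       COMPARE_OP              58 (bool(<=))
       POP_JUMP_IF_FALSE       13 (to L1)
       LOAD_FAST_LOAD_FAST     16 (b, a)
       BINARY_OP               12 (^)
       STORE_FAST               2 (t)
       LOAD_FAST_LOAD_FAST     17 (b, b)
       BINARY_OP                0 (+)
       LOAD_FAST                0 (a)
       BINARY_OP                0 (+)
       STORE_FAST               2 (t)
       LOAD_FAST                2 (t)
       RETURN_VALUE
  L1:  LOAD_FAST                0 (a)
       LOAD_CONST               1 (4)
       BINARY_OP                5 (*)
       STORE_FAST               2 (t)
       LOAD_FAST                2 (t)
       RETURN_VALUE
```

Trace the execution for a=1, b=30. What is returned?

LOAD_FAST_LOAD_FAST a,b → push 1,30. Stack: [1, 30]
COMPARE_OP bool(<=) → 1 vs 30 = True. Stack: [True]
POP_JUMP_IF_FALSE → pop True; no jump. Stack: []
LOAD_FAST_LOAD_FAST b,a → push 30,1. Stack: [30, 1]
BINARY_OP ^ → 30 ^ 1 = 31. Stack: [31]
STORE_FAST t → t=31. Stack: []
LOAD_FAST_LOAD_FAST b,b → push 30,30. Stack: [30, 30]
BINARY_OP + → 30 + 30 = 60. Stack: [60]
LOAD_FAST a → push 1. Stack: [60, 1]
BINARY_OP + → 60 + 1 = 61. Stack: [61]
STORE_FAST t → t=61. Stack: []
LOAD_FAST t → push 61. Stack: [61]
RETURN_VALUE → return 61.

61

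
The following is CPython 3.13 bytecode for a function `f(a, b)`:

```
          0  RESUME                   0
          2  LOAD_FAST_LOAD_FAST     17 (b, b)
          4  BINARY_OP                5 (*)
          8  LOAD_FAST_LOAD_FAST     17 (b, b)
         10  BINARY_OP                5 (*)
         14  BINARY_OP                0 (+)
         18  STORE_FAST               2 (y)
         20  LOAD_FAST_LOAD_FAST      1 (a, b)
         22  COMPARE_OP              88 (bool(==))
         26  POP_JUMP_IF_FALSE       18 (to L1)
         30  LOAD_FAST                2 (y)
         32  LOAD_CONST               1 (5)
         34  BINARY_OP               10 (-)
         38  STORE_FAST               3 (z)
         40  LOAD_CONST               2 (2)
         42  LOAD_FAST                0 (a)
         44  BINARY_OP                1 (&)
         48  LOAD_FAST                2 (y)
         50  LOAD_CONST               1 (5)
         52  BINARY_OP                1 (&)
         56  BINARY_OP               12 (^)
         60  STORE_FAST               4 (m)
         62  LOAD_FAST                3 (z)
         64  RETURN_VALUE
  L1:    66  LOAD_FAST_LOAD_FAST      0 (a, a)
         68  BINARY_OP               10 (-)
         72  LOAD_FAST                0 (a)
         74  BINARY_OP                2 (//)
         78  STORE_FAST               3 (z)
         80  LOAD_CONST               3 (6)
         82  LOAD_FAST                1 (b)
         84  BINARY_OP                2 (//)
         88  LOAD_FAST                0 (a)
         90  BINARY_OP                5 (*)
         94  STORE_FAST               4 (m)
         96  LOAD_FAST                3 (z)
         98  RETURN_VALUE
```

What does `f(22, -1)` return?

0

LOAD_FAST_LOAD_FAST b,b → push -1,-1. Stack: [-1, -1]
BINARY_OP * → -1 * -1 = 1. Stack: [1]
LOAD_FAST_LOAD_FAST b,b → push -1,-1. Stack: [1, -1, -1]
BINARY_OP * → -1 * -1 = 1. Stack: [1, 1]
BINARY_OP + → 1 + 1 = 2. Stack: [2]
STORE_FAST y → y=2. Stack: []
LOAD_FAST_LOAD_FAST a,b → push 22,-1. Stack: [22, -1]
COMPARE_OP bool(==) → 22 vs -1 = False. Stack: [False]
POP_JUMP_IF_FALSE → pop False; jump. Stack: []
LOAD_FAST_LOAD_FAST a,a → push 22,22. Stack: [22, 22]
BINARY_OP - → 22 - 22 = 0. Stack: [0]
LOAD_FAST a → push 22. Stack: [0, 22]
BINARY_OP // → 0 // 22 = 0. Stack: [0]
STORE_FAST z → z=0. Stack: []
LOAD_CONST → push 6. Stack: [6]
LOAD_FAST b → push -1. Stack: [6, -1]
BINARY_OP // → 6 // -1 = -6. Stack: [-6]
LOAD_FAST a → push 22. Stack: [-6, 22]
BINARY_OP * → -6 * 22 = -132. Stack: [-132]
STORE_FAST m → m=-132. Stack: []
LOAD_FAST z → push 0. Stack: [0]
RETURN_VALUE → return 0.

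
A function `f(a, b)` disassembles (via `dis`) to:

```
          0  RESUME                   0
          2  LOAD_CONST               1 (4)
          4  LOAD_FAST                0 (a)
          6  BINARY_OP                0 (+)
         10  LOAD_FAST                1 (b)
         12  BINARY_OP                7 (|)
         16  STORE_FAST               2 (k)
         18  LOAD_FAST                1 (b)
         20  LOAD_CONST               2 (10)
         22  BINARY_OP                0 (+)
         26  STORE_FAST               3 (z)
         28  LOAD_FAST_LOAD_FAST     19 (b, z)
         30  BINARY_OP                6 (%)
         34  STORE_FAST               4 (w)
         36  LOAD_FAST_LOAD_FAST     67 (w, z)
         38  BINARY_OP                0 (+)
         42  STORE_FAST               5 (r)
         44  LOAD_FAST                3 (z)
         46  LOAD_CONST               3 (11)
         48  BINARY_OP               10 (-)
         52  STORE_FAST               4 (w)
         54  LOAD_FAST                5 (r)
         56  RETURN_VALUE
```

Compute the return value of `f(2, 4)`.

18

LOAD_CONST → push 4. Stack: [4]
LOAD_FAST a → push 2. Stack: [4, 2]
BINARY_OP + → 4 + 2 = 6. Stack: [6]
LOAD_FAST b → push 4. Stack: [6, 4]
BINARY_OP | → 6 | 4 = 6. Stack: [6]
STORE_FAST k → k=6. Stack: []
LOAD_FAST b → push 4. Stack: [4]
LOAD_CONST → push 10. Stack: [4, 10]
BINARY_OP + → 4 + 10 = 14. Stack: [14]
STORE_FAST z → z=14. Stack: []
LOAD_FAST_LOAD_FAST b,z → push 4,14. Stack: [4, 14]
BINARY_OP % → 4 % 14 = 4. Stack: [4]
STORE_FAST w → w=4. Stack: []
LOAD_FAST_LOAD_FAST w,z → push 4,14. Stack: [4, 14]
BINARY_OP + → 4 + 14 = 18. Stack: [18]
STORE_FAST r → r=18. Stack: []
LOAD_FAST z → push 14. Stack: [14]
LOAD_CONST → push 11. Stack: [14, 11]
BINARY_OP - → 14 - 11 = 3. Stack: [3]
STORE_FAST w → w=3. Stack: []
LOAD_FAST r → push 18. Stack: [18]
RETURN_VALUE → return 18.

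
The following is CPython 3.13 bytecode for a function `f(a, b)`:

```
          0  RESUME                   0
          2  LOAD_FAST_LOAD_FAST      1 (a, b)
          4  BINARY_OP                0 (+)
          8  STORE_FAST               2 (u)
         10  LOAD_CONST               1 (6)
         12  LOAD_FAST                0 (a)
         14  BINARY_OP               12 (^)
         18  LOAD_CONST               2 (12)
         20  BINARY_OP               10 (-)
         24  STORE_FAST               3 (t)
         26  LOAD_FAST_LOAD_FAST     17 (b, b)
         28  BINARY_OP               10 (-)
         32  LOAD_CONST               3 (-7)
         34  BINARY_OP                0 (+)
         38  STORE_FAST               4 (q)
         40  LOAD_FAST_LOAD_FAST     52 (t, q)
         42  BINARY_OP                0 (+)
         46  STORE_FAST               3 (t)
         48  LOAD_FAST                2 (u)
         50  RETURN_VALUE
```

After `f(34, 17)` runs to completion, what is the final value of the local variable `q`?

LOAD_FAST_LOAD_FAST a,b → push 34,17. Stack: [34, 17]
BINARY_OP + → 34 + 17 = 51. Stack: [51]
STORE_FAST u → u=51. Stack: []
LOAD_CONST → push 6. Stack: [6]
LOAD_FAST a → push 34. Stack: [6, 34]
BINARY_OP ^ → 6 ^ 34 = 36. Stack: [36]
LOAD_CONST → push 12. Stack: [36, 12]
BINARY_OP - → 36 - 12 = 24. Stack: [24]
STORE_FAST t → t=24. Stack: []
LOAD_FAST_LOAD_FAST b,b → push 17,17. Stack: [17, 17]
BINARY_OP - → 17 - 17 = 0. Stack: [0]
LOAD_CONST → push -7. Stack: [0, -7]
BINARY_OP + → 0 + -7 = -7. Stack: [-7]
STORE_FAST q → q=-7. Stack: []
LOAD_FAST_LOAD_FAST t,q → push 24,-7. Stack: [24, -7]
BINARY_OP + → 24 + -7 = 17. Stack: [17]
STORE_FAST t → t=17. Stack: []
LOAD_FAST u → push 51. Stack: [51]
RETURN_VALUE → return 51.

-7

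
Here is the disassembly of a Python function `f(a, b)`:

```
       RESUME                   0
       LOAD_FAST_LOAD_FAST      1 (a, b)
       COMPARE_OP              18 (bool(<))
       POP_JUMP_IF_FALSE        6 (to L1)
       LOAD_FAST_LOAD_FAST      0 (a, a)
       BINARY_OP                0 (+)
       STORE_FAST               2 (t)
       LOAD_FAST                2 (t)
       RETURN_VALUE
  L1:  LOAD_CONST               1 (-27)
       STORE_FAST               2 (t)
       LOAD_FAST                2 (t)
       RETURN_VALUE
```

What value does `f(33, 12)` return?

LOAD_FAST_LOAD_FAST a,b → push 33,12. Stack: [33, 12]
COMPARE_OP bool(<) → 33 vs 12 = False. Stack: [False]
POP_JUMP_IF_FALSE → pop False; jump. Stack: []
LOAD_CONST → push -27. Stack: [-27]
STORE_FAST t → t=-27. Stack: []
LOAD_FAST t → push -27. Stack: [-27]
RETURN_VALUE → return -27.

-27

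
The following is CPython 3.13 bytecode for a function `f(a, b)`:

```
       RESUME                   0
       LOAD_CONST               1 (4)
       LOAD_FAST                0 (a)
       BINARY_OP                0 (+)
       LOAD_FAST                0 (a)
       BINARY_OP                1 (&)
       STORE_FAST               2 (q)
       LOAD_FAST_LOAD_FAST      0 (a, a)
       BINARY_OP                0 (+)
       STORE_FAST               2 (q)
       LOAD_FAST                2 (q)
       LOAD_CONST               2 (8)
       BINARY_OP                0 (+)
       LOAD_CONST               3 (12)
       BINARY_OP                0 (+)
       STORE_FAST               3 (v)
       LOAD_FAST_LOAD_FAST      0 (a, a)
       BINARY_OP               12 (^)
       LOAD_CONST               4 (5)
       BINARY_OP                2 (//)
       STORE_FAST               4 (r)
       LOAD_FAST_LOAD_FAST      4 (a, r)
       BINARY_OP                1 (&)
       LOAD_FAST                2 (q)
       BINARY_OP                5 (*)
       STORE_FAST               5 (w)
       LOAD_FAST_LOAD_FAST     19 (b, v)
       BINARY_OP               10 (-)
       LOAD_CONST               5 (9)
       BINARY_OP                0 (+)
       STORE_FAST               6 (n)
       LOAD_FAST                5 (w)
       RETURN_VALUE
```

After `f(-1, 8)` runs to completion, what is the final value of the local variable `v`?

LOAD_CONST → push 4. Stack: [4]
LOAD_FAST a → push -1. Stack: [4, -1]
BINARY_OP + → 4 + -1 = 3. Stack: [3]
LOAD_FAST a → push -1. Stack: [3, -1]
BINARY_OP & → 3 & -1 = 3. Stack: [3]
STORE_FAST q → q=3. Stack: []
LOAD_FAST_LOAD_FAST a,a → push -1,-1. Stack: [-1, -1]
BINARY_OP + → -1 + -1 = -2. Stack: [-2]
STORE_FAST q → q=-2. Stack: []
LOAD_FAST q → push -2. Stack: [-2]
LOAD_CONST → push 8. Stack: [-2, 8]
BINARY_OP + → -2 + 8 = 6. Stack: [6]
LOAD_CONST → push 12. Stack: [6, 12]
BINARY_OP + → 6 + 12 = 18. Stack: [18]
STORE_FAST v → v=18. Stack: []
LOAD_FAST_LOAD_FAST a,a → push -1,-1. Stack: [-1, -1]
BINARY_OP ^ → -1 ^ -1 = 0. Stack: [0]
LOAD_CONST → push 5. Stack: [0, 5]
BINARY_OP // → 0 // 5 = 0. Stack: [0]
STORE_FAST r → r=0. Stack: []
LOAD_FAST_LOAD_FAST a,r → push -1,0. Stack: [-1, 0]
BINARY_OP & → -1 & 0 = 0. Stack: [0]
LOAD_FAST q → push -2. Stack: [0, -2]
BINARY_OP * → 0 * -2 = 0. Stack: [0]
STORE_FAST w → w=0. Stack: []
LOAD_FAST_LOAD_FAST b,v → push 8,18. Stack: [8, 18]
BINARY_OP - → 8 - 18 = -10. Stack: [-10]
LOAD_CONST → push 9. Stack: [-10, 9]
BINARY_OP + → -10 + 9 = -1. Stack: [-1]
STORE_FAST n → n=-1. Stack: []
LOAD_FAST w → push 0. Stack: [0]
RETURN_VALUE → return 0.

18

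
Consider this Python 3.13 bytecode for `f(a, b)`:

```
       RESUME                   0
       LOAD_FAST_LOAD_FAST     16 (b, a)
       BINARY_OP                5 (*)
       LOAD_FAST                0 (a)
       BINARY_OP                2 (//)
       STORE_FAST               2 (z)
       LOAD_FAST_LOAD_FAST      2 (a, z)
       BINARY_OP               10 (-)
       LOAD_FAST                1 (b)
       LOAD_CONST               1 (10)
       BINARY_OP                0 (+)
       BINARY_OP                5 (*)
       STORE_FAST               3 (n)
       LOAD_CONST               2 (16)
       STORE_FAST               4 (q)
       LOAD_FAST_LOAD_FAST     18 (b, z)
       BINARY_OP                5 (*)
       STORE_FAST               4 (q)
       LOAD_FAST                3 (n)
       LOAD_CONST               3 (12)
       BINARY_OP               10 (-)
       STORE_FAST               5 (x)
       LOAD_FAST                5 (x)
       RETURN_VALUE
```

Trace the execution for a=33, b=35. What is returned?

LOAD_FAST_LOAD_FAST b,a → push 35,33. Stack: [35, 33]
BINARY_OP * → 35 * 33 = 1155. Stack: [1155]
LOAD_FAST a → push 33. Stack: [1155, 33]
BINARY_OP // → 1155 // 33 = 35. Stack: [35]
STORE_FAST z → z=35. Stack: []
LOAD_FAST_LOAD_FAST a,z → push 33,35. Stack: [33, 35]
BINARY_OP - → 33 - 35 = -2. Stack: [-2]
LOAD_FAST b → push 35. Stack: [-2, 35]
LOAD_CONST → push 10. Stack: [-2, 35, 10]
BINARY_OP + → 35 + 10 = 45. Stack: [-2, 45]
BINARY_OP * → -2 * 45 = -90. Stack: [-90]
STORE_FAST n → n=-90. Stack: []
LOAD_CONST → push 16. Stack: [16]
STORE_FAST q → q=16. Stack: []
LOAD_FAST_LOAD_FAST b,z → push 35,35. Stack: [35, 35]
BINARY_OP * → 35 * 35 = 1225. Stack: [1225]
STORE_FAST q → q=1225. Stack: []
LOAD_FAST n → push -90. Stack: [-90]
LOAD_CONST → push 12. Stack: [-90, 12]
BINARY_OP - → -90 - 12 = -102. Stack: [-102]
STORE_FAST x → x=-102. Stack: []
LOAD_FAST x → push -102. Stack: [-102]
RETURN_VALUE → return -102.

-102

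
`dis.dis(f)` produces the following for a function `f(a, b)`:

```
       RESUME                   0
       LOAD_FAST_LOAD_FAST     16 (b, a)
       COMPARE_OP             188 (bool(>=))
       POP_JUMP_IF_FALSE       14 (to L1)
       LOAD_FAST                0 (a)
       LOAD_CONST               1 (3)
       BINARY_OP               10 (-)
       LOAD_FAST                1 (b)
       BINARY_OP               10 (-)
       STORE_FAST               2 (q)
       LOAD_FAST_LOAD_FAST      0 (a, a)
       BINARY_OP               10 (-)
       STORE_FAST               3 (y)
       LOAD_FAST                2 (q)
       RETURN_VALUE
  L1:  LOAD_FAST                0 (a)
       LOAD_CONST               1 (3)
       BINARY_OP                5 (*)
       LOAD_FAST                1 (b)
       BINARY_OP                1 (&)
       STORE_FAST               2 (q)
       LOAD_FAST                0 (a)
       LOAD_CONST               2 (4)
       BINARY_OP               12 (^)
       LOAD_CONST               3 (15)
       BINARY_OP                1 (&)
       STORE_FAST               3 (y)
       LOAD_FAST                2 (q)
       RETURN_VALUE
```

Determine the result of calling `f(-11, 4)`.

LOAD_FAST_LOAD_FAST b,a → push 4,-11. Stack: [4, -11]
COMPARE_OP bool(>=) → 4 vs -11 = True. Stack: [True]
POP_JUMP_IF_FALSE → pop True; no jump. Stack: []
LOAD_FAST a → push -11. Stack: [-11]
LOAD_CONST → push 3. Stack: [-11, 3]
BINARY_OP - → -11 - 3 = -14. Stack: [-14]
LOAD_FAST b → push 4. Stack: [-14, 4]
BINARY_OP - → -14 - 4 = -18. Stack: [-18]
STORE_FAST q → q=-18. Stack: []
LOAD_FAST_LOAD_FAST a,a → push -11,-11. Stack: [-11, -11]
BINARY_OP - → -11 - -11 = 0. Stack: [0]
STORE_FAST y → y=0. Stack: []
LOAD_FAST q → push -18. Stack: [-18]
RETURN_VALUE → return -18.

-18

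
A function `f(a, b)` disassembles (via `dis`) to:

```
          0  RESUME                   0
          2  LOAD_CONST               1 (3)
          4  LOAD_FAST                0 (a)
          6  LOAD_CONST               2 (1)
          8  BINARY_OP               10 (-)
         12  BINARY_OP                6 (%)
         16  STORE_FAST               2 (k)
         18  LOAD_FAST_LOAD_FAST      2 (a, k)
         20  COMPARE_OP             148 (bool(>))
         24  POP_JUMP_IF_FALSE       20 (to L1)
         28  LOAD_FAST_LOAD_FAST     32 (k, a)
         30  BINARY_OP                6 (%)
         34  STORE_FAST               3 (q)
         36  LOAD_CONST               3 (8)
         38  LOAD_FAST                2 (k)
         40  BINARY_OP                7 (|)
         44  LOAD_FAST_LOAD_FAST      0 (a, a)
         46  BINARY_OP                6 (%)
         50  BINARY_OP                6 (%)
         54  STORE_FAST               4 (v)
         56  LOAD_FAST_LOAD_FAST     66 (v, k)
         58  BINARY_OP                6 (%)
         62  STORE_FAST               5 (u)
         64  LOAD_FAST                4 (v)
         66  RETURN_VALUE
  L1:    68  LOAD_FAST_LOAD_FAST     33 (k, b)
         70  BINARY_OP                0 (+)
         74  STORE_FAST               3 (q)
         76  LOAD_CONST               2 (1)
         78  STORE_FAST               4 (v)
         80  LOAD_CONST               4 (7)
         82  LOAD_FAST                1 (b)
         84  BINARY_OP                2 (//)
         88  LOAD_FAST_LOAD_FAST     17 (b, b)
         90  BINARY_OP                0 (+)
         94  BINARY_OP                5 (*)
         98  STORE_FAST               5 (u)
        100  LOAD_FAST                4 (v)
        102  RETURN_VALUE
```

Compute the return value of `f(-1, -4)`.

LOAD_CONST → push 3. Stack: [3]
LOAD_FAST a → push -1. Stack: [3, -1]
LOAD_CONST → push 1. Stack: [3, -1, 1]
BINARY_OP - → -1 - 1 = -2. Stack: [3, -2]
BINARY_OP % → 3 % -2 = -1. Stack: [-1]
STORE_FAST k → k=-1. Stack: []
LOAD_FAST_LOAD_FAST a,k → push -1,-1. Stack: [-1, -1]
COMPARE_OP bool(>) → -1 vs -1 = False. Stack: [False]
POP_JUMP_IF_FALSE → pop False; jump. Stack: []
LOAD_FAST_LOAD_FAST k,b → push -1,-4. Stack: [-1, -4]
BINARY_OP + → -1 + -4 = -5. Stack: [-5]
STORE_FAST q → q=-5. Stack: []
LOAD_CONST → push 1. Stack: [1]
STORE_FAST v → v=1. Stack: []
LOAD_CONST → push 7. Stack: [7]
LOAD_FAST b → push -4. Stack: [7, -4]
BINARY_OP // → 7 // -4 = -2. Stack: [-2]
LOAD_FAST_LOAD_FAST b,b → push -4,-4. Stack: [-2, -4, -4]
BINARY_OP + → -4 + -4 = -8. Stack: [-2, -8]
BINARY_OP * → -2 * -8 = 16. Stack: [16]
STORE_FAST u → u=16. Stack: []
LOAD_FAST v → push 1. Stack: [1]
RETURN_VALUE → return 1.

1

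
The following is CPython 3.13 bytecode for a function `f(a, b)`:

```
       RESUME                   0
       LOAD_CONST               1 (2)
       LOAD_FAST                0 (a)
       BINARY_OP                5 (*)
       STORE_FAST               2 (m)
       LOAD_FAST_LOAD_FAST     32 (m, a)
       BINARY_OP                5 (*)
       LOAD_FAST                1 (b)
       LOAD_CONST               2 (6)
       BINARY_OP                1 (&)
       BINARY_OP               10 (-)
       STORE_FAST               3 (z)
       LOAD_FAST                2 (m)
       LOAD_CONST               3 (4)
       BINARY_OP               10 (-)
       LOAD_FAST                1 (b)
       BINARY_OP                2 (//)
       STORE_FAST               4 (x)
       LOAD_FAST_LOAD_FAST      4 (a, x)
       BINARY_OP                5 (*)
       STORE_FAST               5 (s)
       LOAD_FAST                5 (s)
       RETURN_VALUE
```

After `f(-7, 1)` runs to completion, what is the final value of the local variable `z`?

98

LOAD_CONST → push 2. Stack: [2]
LOAD_FAST a → push -7. Stack: [2, -7]
BINARY_OP * → 2 * -7 = -14. Stack: [-14]
STORE_FAST m → m=-14. Stack: []
LOAD_FAST_LOAD_FAST m,a → push -14,-7. Stack: [-14, -7]
BINARY_OP * → -14 * -7 = 98. Stack: [98]
LOAD_FAST b → push 1. Stack: [98, 1]
LOAD_CONST → push 6. Stack: [98, 1, 6]
BINARY_OP & → 1 & 6 = 0. Stack: [98, 0]
BINARY_OP - → 98 - 0 = 98. Stack: [98]
STORE_FAST z → z=98. Stack: []
LOAD_FAST m → push -14. Stack: [-14]
LOAD_CONST → push 4. Stack: [-14, 4]
BINARY_OP - → -14 - 4 = -18. Stack: [-18]
LOAD_FAST b → push 1. Stack: [-18, 1]
BINARY_OP // → -18 // 1 = -18. Stack: [-18]
STORE_FAST x → x=-18. Stack: []
LOAD_FAST_LOAD_FAST a,x → push -7,-18. Stack: [-7, -18]
BINARY_OP * → -7 * -18 = 126. Stack: [126]
STORE_FAST s → s=126. Stack: []
LOAD_FAST s → push 126. Stack: [126]
RETURN_VALUE → return 126.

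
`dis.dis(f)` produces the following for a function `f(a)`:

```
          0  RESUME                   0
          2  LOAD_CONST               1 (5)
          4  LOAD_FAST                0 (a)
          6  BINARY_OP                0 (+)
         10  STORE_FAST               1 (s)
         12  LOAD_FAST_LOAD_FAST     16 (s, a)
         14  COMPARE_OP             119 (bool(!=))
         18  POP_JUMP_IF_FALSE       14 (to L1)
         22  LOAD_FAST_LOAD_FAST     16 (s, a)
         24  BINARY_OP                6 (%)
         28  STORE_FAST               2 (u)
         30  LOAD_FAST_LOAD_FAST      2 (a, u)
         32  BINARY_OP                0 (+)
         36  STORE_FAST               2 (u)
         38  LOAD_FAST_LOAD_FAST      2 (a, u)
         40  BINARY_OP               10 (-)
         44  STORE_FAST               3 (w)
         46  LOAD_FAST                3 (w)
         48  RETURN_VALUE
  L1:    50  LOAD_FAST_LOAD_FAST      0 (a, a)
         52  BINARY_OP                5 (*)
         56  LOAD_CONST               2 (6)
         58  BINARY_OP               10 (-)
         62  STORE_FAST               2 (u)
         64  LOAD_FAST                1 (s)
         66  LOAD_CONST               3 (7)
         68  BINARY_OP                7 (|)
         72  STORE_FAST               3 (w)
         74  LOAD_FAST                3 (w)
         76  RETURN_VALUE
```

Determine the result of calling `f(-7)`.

LOAD_CONST → push 5. Stack: [5]
LOAD_FAST a → push -7. Stack: [5, -7]
BINARY_OP + → 5 + -7 = -2. Stack: [-2]
STORE_FAST s → s=-2. Stack: []
LOAD_FAST_LOAD_FAST s,a → push -2,-7. Stack: [-2, -7]
COMPARE_OP bool(!=) → -2 vs -7 = True. Stack: [True]
POP_JUMP_IF_FALSE → pop True; no jump. Stack: []
LOAD_FAST_LOAD_FAST s,a → push -2,-7. Stack: [-2, -7]
BINARY_OP % → -2 % -7 = -2. Stack: [-2]
STORE_FAST u → u=-2. Stack: []
LOAD_FAST_LOAD_FAST a,u → push -7,-2. Stack: [-7, -2]
BINARY_OP + → -7 + -2 = -9. Stack: [-9]
STORE_FAST u → u=-9. Stack: []
LOAD_FAST_LOAD_FAST a,u → push -7,-9. Stack: [-7, -9]
BINARY_OP - → -7 - -9 = 2. Stack: [2]
STORE_FAST w → w=2. Stack: []
LOAD_FAST w → push 2. Stack: [2]
RETURN_VALUE → return 2.

2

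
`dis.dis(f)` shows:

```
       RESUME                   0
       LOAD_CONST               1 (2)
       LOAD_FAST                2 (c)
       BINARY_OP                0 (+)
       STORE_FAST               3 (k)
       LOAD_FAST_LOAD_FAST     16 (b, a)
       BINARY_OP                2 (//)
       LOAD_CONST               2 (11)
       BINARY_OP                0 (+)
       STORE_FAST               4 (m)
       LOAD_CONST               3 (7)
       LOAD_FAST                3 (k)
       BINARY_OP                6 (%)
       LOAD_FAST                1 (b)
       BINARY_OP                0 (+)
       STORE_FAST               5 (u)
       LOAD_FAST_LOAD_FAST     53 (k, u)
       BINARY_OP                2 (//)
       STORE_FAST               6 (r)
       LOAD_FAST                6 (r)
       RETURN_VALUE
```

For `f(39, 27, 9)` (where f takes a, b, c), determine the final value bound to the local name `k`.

11

LOAD_CONST → push 2. Stack: [2]
LOAD_FAST c → push 9. Stack: [2, 9]
BINARY_OP + → 2 + 9 = 11. Stack: [11]
STORE_FAST k → k=11. Stack: []
LOAD_FAST_LOAD_FAST b,a → push 27,39. Stack: [27, 39]
BINARY_OP // → 27 // 39 = 0. Stack: [0]
LOAD_CONST → push 11. Stack: [0, 11]
BINARY_OP + → 0 + 11 = 11. Stack: [11]
STORE_FAST m → m=11. Stack: []
LOAD_CONST → push 7. Stack: [7]
LOAD_FAST k → push 11. Stack: [7, 11]
BINARY_OP % → 7 % 11 = 7. Stack: [7]
LOAD_FAST b → push 27. Stack: [7, 27]
BINARY_OP + → 7 + 27 = 34. Stack: [34]
STORE_FAST u → u=34. Stack: []
LOAD_FAST_LOAD_FAST k,u → push 11,34. Stack: [11, 34]
BINARY_OP // → 11 // 34 = 0. Stack: [0]
STORE_FAST r → r=0. Stack: []
LOAD_FAST r → push 0. Stack: [0]
RETURN_VALUE → return 0.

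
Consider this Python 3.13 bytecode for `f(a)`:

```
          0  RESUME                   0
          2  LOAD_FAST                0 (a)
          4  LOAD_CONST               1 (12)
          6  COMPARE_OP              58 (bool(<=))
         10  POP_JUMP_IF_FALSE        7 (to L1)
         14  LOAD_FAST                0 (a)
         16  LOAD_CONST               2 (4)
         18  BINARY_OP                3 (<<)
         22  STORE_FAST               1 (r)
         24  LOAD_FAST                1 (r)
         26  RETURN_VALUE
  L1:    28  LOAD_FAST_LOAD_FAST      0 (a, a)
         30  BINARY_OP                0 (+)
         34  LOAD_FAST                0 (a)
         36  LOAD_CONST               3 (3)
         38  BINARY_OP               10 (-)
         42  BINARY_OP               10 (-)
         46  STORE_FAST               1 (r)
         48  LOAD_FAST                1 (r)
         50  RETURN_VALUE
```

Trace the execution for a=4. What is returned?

LOAD_FAST a → push 4. Stack: [4]
LOAD_CONST → push 12. Stack: [4, 12]
COMPARE_OP bool(<=) → 4 vs 12 = True. Stack: [True]
POP_JUMP_IF_FALSE → pop True; no jump. Stack: []
LOAD_FAST a → push 4. Stack: [4]
LOAD_CONST → push 4. Stack: [4, 4]
BINARY_OP << → 4 << 4 = 64. Stack: [64]
STORE_FAST r → r=64. Stack: []
LOAD_FAST r → push 64. Stack: [64]
RETURN_VALUE → return 64.

64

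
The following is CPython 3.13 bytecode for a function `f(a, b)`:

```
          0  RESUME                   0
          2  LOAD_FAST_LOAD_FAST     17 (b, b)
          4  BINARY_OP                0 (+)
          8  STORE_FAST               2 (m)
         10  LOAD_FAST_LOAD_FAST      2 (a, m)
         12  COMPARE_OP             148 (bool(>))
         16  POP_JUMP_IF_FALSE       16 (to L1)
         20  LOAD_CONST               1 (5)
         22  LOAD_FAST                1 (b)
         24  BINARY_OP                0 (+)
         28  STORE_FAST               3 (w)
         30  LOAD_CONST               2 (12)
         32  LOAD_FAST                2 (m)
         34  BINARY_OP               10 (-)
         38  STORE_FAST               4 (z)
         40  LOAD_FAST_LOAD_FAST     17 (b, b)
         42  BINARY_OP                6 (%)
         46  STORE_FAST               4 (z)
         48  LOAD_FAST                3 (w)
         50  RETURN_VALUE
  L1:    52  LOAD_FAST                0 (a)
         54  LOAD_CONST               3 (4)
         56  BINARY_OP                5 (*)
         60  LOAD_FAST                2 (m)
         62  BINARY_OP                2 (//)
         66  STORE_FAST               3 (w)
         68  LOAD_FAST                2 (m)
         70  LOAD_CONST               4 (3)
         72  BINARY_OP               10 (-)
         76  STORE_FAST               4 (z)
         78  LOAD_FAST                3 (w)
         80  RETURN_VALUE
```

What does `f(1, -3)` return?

2

LOAD_FAST_LOAD_FAST b,b → push -3,-3. Stack: [-3, -3]
BINARY_OP + → -3 + -3 = -6. Stack: [-6]
STORE_FAST m → m=-6. Stack: []
LOAD_FAST_LOAD_FAST a,m → push 1,-6. Stack: [1, -6]
COMPARE_OP bool(>) → 1 vs -6 = True. Stack: [True]
POP_JUMP_IF_FALSE → pop True; no jump. Stack: []
LOAD_CONST → push 5. Stack: [5]
LOAD_FAST b → push -3. Stack: [5, -3]
BINARY_OP + → 5 + -3 = 2. Stack: [2]
STORE_FAST w → w=2. Stack: []
LOAD_CONST → push 12. Stack: [12]
LOAD_FAST m → push -6. Stack: [12, -6]
BINARY_OP - → 12 - -6 = 18. Stack: [18]
STORE_FAST z → z=18. Stack: []
LOAD_FAST_LOAD_FAST b,b → push -3,-3. Stack: [-3, -3]
BINARY_OP % → -3 % -3 = 0. Stack: [0]
STORE_FAST z → z=0. Stack: []
LOAD_FAST w → push 2. Stack: [2]
RETURN_VALUE → return 2.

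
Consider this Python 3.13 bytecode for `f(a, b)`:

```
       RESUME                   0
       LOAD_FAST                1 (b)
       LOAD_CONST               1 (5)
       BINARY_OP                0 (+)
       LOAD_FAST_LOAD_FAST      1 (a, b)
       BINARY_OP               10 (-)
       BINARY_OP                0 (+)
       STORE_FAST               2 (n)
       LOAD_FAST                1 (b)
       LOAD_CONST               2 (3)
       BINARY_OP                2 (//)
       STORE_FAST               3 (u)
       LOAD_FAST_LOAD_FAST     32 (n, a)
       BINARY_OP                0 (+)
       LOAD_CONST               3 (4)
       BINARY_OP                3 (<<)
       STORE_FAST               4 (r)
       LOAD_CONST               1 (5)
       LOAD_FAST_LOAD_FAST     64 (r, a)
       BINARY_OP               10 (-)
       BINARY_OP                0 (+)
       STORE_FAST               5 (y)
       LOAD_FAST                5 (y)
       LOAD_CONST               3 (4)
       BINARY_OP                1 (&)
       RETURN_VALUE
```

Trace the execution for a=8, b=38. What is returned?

4

LOAD_FAST b → push 38. Stack: [38]
LOAD_CONST → push 5. Stack: [38, 5]
BINARY_OP + → 38 + 5 = 43. Stack: [43]
LOAD_FAST_LOAD_FAST a,b → push 8,38. Stack: [43, 8, 38]
BINARY_OP - → 8 - 38 = -30. Stack: [43, -30]
BINARY_OP + → 43 + -30 = 13. Stack: [13]
STORE_FAST n → n=13. Stack: []
LOAD_FAST b → push 38. Stack: [38]
LOAD_CONST → push 3. Stack: [38, 3]
BINARY_OP // → 38 // 3 = 12. Stack: [12]
STORE_FAST u → u=12. Stack: []
LOAD_FAST_LOAD_FAST n,a → push 13,8. Stack: [13, 8]
BINARY_OP + → 13 + 8 = 21. Stack: [21]
LOAD_CONST → push 4. Stack: [21, 4]
BINARY_OP << → 21 << 4 = 336. Stack: [336]
STORE_FAST r → r=336. Stack: []
LOAD_CONST → push 5. Stack: [5]
LOAD_FAST_LOAD_FAST r,a → push 336,8. Stack: [5, 336, 8]
BINARY_OP - → 336 - 8 = 328. Stack: [5, 328]
BINARY_OP + → 5 + 328 = 333. Stack: [333]
STORE_FAST y → y=333. Stack: []
LOAD_FAST y → push 333. Stack: [333]
LOAD_CONST → push 4. Stack: [333, 4]
BINARY_OP & → 333 & 4 = 4. Stack: [4]
RETURN_VALUE → return 4.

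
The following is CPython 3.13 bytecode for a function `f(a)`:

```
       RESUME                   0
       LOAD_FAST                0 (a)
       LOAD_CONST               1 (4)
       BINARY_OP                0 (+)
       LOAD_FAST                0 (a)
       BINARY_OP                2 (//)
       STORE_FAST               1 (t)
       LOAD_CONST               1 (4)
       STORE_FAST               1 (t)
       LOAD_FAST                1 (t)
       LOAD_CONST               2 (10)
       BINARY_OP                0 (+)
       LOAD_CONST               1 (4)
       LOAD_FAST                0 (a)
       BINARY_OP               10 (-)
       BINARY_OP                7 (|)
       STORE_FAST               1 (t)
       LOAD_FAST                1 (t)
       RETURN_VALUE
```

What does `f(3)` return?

15

LOAD_FAST a → push 3. Stack: [3]
LOAD_CONST → push 4. Stack: [3, 4]
BINARY_OP + → 3 + 4 = 7. Stack: [7]
LOAD_FAST a → push 3. Stack: [7, 3]
BINARY_OP // → 7 // 3 = 2. Stack: [2]
STORE_FAST t → t=2. Stack: []
LOAD_CONST → push 4. Stack: [4]
STORE_FAST t → t=4. Stack: []
LOAD_FAST t → push 4. Stack: [4]
LOAD_CONST → push 10. Stack: [4, 10]
BINARY_OP + → 4 + 10 = 14. Stack: [14]
LOAD_CONST → push 4. Stack: [14, 4]
LOAD_FAST a → push 3. Stack: [14, 4, 3]
BINARY_OP - → 4 - 3 = 1. Stack: [14, 1]
BINARY_OP | → 14 | 1 = 15. Stack: [15]
STORE_FAST t → t=15. Stack: []
LOAD_FAST t → push 15. Stack: [15]
RETURN_VALUE → return 15.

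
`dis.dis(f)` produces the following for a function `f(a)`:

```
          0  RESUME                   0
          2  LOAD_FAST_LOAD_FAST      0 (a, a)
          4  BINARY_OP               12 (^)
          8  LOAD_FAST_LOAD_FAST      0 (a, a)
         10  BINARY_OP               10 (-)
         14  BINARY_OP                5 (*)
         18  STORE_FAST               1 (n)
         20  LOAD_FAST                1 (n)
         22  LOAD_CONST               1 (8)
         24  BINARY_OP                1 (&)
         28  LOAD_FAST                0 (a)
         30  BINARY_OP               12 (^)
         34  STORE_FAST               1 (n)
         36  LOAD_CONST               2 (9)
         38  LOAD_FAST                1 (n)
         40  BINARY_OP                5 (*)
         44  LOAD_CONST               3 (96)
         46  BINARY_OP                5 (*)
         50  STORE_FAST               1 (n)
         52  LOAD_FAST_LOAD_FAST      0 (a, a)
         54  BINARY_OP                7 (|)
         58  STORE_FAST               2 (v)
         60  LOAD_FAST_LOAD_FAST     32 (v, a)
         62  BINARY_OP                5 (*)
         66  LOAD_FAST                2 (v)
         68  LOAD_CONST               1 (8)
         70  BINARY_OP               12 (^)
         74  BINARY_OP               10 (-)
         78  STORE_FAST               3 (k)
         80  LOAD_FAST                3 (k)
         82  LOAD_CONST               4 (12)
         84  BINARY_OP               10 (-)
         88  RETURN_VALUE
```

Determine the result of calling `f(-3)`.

LOAD_FAST_LOAD_FAST a,a → push -3,-3. Stack: [-3, -3]
BINARY_OP ^ → -3 ^ -3 = 0. Stack: [0]
LOAD_FAST_LOAD_FAST a,a → push -3,-3. Stack: [0, -3, -3]
BINARY_OP - → -3 - -3 = 0. Stack: [0, 0]
BINARY_OP * → 0 * 0 = 0. Stack: [0]
STORE_FAST n → n=0. Stack: []
LOAD_FAST n → push 0. Stack: [0]
LOAD_CONST → push 8. Stack: [0, 8]
BINARY_OP & → 0 & 8 = 0. Stack: [0]
LOAD_FAST a → push -3. Stack: [0, -3]
BINARY_OP ^ → 0 ^ -3 = -3. Stack: [-3]
STORE_FAST n → n=-3. Stack: []
LOAD_CONST → push 9. Stack: [9]
LOAD_FAST n → push -3. Stack: [9, -3]
BINARY_OP * → 9 * -3 = -27. Stack: [-27]
LOAD_CONST → push 96. Stack: [-27, 96]
BINARY_OP * → -27 * 96 = -2592. Stack: [-2592]
STORE_FAST n → n=-2592. Stack: []
LOAD_FAST_LOAD_FAST a,a → push -3,-3. Stack: [-3, -3]
BINARY_OP | → -3 | -3 = -3. Stack: [-3]
STORE_FAST v → v=-3. Stack: []
LOAD_FAST_LOAD_FAST v,a → push -3,-3. Stack: [-3, -3]
BINARY_OP * → -3 * -3 = 9. Stack: [9]
LOAD_FAST v → push -3. Stack: [9, -3]
LOAD_CONST → push 8. Stack: [9, -3, 8]
BINARY_OP ^ → -3 ^ 8 = -11. Stack: [9, -11]
BINARY_OP - → 9 - -11 = 20. Stack: [20]
STORE_FAST k → k=20. Stack: []
LOAD_FAST k → push 20. Stack: [20]
LOAD_CONST → push 12. Stack: [20, 12]
BINARY_OP - → 20 - 12 = 8. Stack: [8]
RETURN_VALUE → return 8.

8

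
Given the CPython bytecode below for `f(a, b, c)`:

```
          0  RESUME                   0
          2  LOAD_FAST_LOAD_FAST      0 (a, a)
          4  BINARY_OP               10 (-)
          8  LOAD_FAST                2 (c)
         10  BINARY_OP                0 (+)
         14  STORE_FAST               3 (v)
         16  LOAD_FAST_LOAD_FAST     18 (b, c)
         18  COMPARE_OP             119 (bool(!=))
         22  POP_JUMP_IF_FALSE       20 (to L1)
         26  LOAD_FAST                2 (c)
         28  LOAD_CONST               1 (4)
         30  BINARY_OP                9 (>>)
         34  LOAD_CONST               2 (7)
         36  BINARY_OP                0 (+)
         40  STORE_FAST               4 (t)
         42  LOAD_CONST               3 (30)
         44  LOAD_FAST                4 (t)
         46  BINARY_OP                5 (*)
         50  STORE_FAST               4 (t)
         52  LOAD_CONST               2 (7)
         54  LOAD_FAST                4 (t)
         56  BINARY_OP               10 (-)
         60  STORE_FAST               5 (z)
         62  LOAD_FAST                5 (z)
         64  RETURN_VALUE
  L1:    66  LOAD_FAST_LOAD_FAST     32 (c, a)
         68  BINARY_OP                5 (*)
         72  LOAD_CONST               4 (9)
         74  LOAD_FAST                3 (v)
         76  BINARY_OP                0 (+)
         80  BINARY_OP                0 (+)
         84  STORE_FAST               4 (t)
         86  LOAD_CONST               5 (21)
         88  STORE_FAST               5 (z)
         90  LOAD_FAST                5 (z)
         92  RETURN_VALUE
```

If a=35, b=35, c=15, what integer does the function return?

LOAD_FAST_LOAD_FAST a,a → push 35,35. Stack: [35, 35]
BINARY_OP - → 35 - 35 = 0. Stack: [0]
LOAD_FAST c → push 15. Stack: [0, 15]
BINARY_OP + → 0 + 15 = 15. Stack: [15]
STORE_FAST v → v=15. Stack: []
LOAD_FAST_LOAD_FAST b,c → push 35,15. Stack: [35, 15]
COMPARE_OP bool(!=) → 35 vs 15 = True. Stack: [True]
POP_JUMP_IF_FALSE → pop True; no jump. Stack: []
LOAD_FAST c → push 15. Stack: [15]
LOAD_CONST → push 4. Stack: [15, 4]
BINARY_OP >> → 15 >> 4 = 0. Stack: [0]
LOAD_CONST → push 7. Stack: [0, 7]
BINARY_OP + → 0 + 7 = 7. Stack: [7]
STORE_FAST t → t=7. Stack: []
LOAD_CONST → push 30. Stack: [30]
LOAD_FAST t → push 7. Stack: [30, 7]
BINARY_OP * → 30 * 7 = 210. Stack: [210]
STORE_FAST t → t=210. Stack: []
LOAD_CONST → push 7. Stack: [7]
LOAD_FAST t → push 210. Stack: [7, 210]
BINARY_OP - → 7 - 210 = -203. Stack: [-203]
STORE_FAST z → z=-203. Stack: []
LOAD_FAST z → push -203. Stack: [-203]
RETURN_VALUE → return -203.

-203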